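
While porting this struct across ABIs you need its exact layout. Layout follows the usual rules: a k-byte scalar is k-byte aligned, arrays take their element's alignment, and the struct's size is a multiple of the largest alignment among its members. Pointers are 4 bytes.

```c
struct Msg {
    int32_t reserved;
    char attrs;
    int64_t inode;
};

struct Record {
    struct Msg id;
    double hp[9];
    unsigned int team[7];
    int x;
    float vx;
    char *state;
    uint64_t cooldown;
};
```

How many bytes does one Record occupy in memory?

136 bytes

Msg: @0: reserved [4B, align 4] → 4; @4: attrs [1B, align 1] → 5; +3 pad (align 8); @8: inode [8B, align 8] → 16; size 16, align 8
@0: id [16B, align 8] → 16
@16: hp [72B, align 8] → 88
@88: team [28B, align 4] → 116
@116: x [4B, align 4] → 120
@120: vx [4B, align 4] → 124
@124: state [4B, align 4] → 128
@128: cooldown [8B, align 8] → 136
size 136, align 8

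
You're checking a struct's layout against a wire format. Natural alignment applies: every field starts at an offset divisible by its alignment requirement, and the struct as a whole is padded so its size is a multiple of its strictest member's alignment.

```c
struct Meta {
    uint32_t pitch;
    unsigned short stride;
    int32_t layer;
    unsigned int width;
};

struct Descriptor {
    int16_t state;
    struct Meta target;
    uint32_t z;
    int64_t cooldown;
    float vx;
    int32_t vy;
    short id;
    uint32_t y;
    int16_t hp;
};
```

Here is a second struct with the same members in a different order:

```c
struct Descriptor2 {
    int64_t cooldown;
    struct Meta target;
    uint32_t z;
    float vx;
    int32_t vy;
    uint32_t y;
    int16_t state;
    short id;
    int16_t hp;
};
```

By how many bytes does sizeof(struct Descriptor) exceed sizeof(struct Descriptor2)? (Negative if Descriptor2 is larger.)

8

Meta: pitch at 0 (size 4, align 4) → ends 4; stride at 4 (size 2, align 2) → ends 6; pad 2 to align 4 for layer; layer at 8 (size 4, align 4) → ends 12; width at 12 (size 4, align 4) → ends 16; total 16 bytes, alignment 4
state at 0 (size 2, align 2) → ends 2
pad 2 to align 4 for target
target at 4 (size 16, align 4) → ends 20
z at 20 (size 4, align 4) → ends 24
cooldown at 24 (size 8, align 8) → ends 32
vx at 32 (size 4, align 4) → ends 36
vy at 36 (size 4, align 4) → ends 40
id at 40 (size 2, align 2) → ends 42
pad 2 to align 4 for y
y at 44 (size 4, align 4) → ends 48
hp at 48 (size 2, align 2) → ends 50
tail pad 6 to reach multiple of 8
total 56 bytes, alignment 8
— Descriptor2 —
cooldown at 0 (size 8, align 8) → ends 8
target at 8 (size 16, align 4) → ends 24
z at 24 (size 4, align 4) → ends 28
vx at 28 (size 4, align 4) → ends 32
vy at 32 (size 4, align 4) → ends 36
y at 36 (size 4, align 4) → ends 40
state at 40 (size 2, align 2) → ends 42
id at 42 (size 2, align 2) → ends 44
hp at 44 (size 2, align 2) → ends 46
tail pad 2 to reach multiple of 8
total 48 bytes, alignment 8
56 − 48 = 8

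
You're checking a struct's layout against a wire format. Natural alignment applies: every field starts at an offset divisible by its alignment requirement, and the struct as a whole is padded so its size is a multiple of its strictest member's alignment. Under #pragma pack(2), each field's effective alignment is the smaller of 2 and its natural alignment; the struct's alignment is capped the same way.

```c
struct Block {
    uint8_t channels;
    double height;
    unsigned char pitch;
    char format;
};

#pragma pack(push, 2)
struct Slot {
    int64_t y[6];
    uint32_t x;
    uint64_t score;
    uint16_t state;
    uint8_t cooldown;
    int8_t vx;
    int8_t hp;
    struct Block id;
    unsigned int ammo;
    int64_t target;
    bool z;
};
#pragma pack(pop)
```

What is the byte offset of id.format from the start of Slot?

Block: channels at 0 (size 1, align 1) → ends 1; pad 7 to align 8 for height; height at 8 (size 8, align 8) → ends 16; pitch at 16 (size 1, align 1) → ends 17; format at 17 (size 1, align 1) → ends 18; tail pad 6 to reach multiple of 8; total 24 bytes, alignment 8
y at 0 (size 48, align 2) → ends 48
x at 48 (size 4, align 2) → ends 52
score at 52 (size 8, align 2) → ends 60
state at 60 (size 2, align 2) → ends 62
cooldown at 62 (size 1, align 1) → ends 63
vx at 63 (size 1, align 1) → ends 64
hp at 64 (size 1, align 1) → ends 65
pad 1 to align 2 for id
id at 66 (size 24, align 2) → ends 90
within Block: format at 17
66 + 17 = 83

83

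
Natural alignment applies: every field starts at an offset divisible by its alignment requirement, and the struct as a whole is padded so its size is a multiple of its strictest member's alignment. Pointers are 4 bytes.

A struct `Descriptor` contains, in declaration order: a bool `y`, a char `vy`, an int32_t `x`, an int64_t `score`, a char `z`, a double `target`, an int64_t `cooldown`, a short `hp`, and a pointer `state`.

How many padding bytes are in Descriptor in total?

@0: y [1B, align 1] → 1
@1: vy [1B, align 1] → 2
+2 pad (align 4)
@4: x [4B, align 4] → 8
@8: score [8B, align 8] → 16
@16: z [1B, align 1] → 17
+7 pad (align 8)
@24: target [8B, align 8] → 32
@32: cooldown [8B, align 8] → 40
@40: hp [2B, align 2] → 42
+2 pad (align 4)
@44: state [4B, align 4] → 48
size 48, align 8
data bytes 37, size 48 → padding 11

11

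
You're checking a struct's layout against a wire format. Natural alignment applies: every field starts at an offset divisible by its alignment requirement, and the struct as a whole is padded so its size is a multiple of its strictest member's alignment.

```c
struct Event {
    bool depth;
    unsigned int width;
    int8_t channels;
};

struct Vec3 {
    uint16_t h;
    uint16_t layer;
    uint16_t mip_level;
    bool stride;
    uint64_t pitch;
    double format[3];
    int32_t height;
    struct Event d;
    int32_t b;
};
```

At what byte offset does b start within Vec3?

Event: @0: depth [1B, align 1] → 1; +3 pad (align 4); @4: width [4B, align 4] → 8; @8: channels [1B, align 1] → 9; +3 tail pad (align 4); size 12, align 4
@0: h [2B, align 2] → 2
@2: layer [2B, align 2] → 4
@4: mip_level [2B, align 2] → 6
@6: stride [1B, align 1] → 7
+1 pad (align 8)
@8: pitch [8B, align 8] → 16
@16: format [24B, align 8] → 40
@40: height [4B, align 4] → 44
@44: d [12B, align 4] → 56
@56: b [4B, align 4] → 60

56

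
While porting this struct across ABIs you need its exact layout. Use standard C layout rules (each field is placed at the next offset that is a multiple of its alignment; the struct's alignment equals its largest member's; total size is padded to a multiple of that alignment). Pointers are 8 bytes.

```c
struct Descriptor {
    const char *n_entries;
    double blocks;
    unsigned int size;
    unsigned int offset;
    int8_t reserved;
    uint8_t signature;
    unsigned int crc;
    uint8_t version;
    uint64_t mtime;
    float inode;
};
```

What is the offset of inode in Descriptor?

n_entries at 0 (size 8, align 8) → ends 8
blocks at 8 (size 8, align 8) → ends 16
size at 16 (size 4, align 4) → ends 20
offset at 20 (size 4, align 4) → ends 24
reserved at 24 (size 1, align 1) → ends 25
signature at 25 (size 1, align 1) → ends 26
pad 2 to align 4 for crc
crc at 28 (size 4, align 4) → ends 32
version at 32 (size 1, align 1) → ends 33
pad 7 to align 8 for mtime
mtime at 40 (size 8, align 8) → ends 48
inode at 48 (size 4, align 4) → ends 52

48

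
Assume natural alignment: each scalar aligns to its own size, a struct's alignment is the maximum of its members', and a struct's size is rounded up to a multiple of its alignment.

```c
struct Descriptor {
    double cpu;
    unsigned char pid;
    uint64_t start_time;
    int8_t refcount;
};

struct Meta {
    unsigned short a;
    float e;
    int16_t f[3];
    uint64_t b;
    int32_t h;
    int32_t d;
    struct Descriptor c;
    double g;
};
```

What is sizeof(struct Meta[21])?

1512

Descriptor: 0..8  cpu  (8B, 8-aligned); 8..9  pid  (1B, 1-aligned); 9..16  -- padding (7B); 16..24  start_time  (8B, 8-aligned); 24..25  refcount  (1B, 1-aligned); 25..32  -- tail padding (7B); sizeof = 32, alignof = 8
0..2  a  (2B, 2-aligned)
2..4  -- padding (2B)
4..8  e  (4B, 4-aligned)
8..14  f  (6B, 2-aligned)
14..16  -- padding (2B)
16..24  b  (8B, 8-aligned)
24..28  h  (4B, 4-aligned)
28..32  d  (4B, 4-aligned)
32..64  c  (32B, 8-aligned)
64..72  g  (8B, 8-aligned)
sizeof = 72, alignof = 8
array of 21: 21 × 72 = 1512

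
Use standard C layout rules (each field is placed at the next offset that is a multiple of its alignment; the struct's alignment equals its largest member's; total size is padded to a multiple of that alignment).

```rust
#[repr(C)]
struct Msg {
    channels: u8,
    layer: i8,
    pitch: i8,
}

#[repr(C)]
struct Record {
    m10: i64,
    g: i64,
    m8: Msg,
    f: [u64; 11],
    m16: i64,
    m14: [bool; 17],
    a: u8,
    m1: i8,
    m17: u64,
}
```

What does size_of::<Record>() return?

152 bytes

Msg: @0: channels [1B, align 1] → 1; @1: layer [1B, align 1] → 2; @2: pitch [1B, align 1] → 3; size 3, align 1
@0: m10 [8B, align 8] → 8
@8: g [8B, align 8] → 16
@16: m8 [3B, align 1] → 19
+5 pad (align 8)
@24: f [88B, align 8] → 112
@112: m16 [8B, align 8] → 120
@120: m14 [17B, align 1] → 137
@137: a [1B, align 1] → 138
@138: m1 [1B, align 1] → 139
+5 pad (align 8)
@144: m17 [8B, align 8] → 152
size 152, align 8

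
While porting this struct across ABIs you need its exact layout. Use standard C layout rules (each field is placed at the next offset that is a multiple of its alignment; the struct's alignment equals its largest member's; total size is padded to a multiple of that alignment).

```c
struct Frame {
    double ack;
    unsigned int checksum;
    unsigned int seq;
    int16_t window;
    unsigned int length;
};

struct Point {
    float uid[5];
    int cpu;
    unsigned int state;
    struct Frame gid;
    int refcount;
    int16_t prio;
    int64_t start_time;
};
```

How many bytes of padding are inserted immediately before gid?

4

Frame: ack at 0 (size 8, align 8) → ends 8; checksum at 8 (size 4, align 4) → ends 12; seq at 12 (size 4, align 4) → ends 16; window at 16 (size 2, align 2) → ends 18; pad 2 to align 4 for length; length at 20 (size 4, align 4) → ends 24; total 24 bytes, alignment 8
uid at 0 (size 20, align 4) → ends 20
cpu at 20 (size 4, align 4) → ends 24
state at 24 (size 4, align 4) → ends 28
pad 4 to align 8 for gid
gid at 32 (size 24, align 8) → ends 56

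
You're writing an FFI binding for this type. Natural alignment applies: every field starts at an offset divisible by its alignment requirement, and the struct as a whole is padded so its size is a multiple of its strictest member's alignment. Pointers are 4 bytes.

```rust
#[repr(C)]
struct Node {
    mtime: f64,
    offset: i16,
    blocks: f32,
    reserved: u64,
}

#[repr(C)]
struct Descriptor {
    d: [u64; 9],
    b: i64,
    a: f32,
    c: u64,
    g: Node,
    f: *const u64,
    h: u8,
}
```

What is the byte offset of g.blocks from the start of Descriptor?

Node: @0: mtime [8B, align 8] → 8; @8: offset [2B, align 2] → 10; +2 pad (align 4); @12: blocks [4B, align 4] → 16; @16: reserved [8B, align 8] → 24; size 24, align 8
@0: d [72B, align 8] → 72
@72: b [8B, align 8] → 80
@80: a [4B, align 4] → 84
+4 pad (align 8)
@88: c [8B, align 8] → 96
@96: g [24B, align 8] → 120
within Node: blocks at 12
96 + 12 = 108

108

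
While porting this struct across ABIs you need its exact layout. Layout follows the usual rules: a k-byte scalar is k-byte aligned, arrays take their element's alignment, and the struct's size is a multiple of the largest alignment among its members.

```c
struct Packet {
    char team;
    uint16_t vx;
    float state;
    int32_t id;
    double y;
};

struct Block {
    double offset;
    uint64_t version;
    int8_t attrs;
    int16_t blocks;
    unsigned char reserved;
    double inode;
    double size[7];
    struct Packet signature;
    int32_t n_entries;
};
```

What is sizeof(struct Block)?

Packet: team at 0 (size 1, align 1) → ends 1; pad 1 to align 2 for vx; vx at 2 (size 2, align 2) → ends 4; state at 4 (size 4, align 4) → ends 8; id at 8 (size 4, align 4) → ends 12; pad 4 to align 8 for y; y at 16 (size 8, align 8) → ends 24; total 24 bytes, alignment 8
offset at 0 (size 8, align 8) → ends 8
version at 8 (size 8, align 8) → ends 16
attrs at 16 (size 1, align 1) → ends 17
pad 1 to align 2 for blocks
blocks at 18 (size 2, align 2) → ends 20
reserved at 20 (size 1, align 1) → ends 21
pad 3 to align 8 for inode
inode at 24 (size 8, align 8) → ends 32
size at 32 (size 56, align 8) → ends 88
signature at 88 (size 24, align 8) → ends 112
n_entries at 112 (size 4, align 4) → ends 116
tail pad 4 to reach multiple of 8
total 120 bytes, alignment 8

120 bytes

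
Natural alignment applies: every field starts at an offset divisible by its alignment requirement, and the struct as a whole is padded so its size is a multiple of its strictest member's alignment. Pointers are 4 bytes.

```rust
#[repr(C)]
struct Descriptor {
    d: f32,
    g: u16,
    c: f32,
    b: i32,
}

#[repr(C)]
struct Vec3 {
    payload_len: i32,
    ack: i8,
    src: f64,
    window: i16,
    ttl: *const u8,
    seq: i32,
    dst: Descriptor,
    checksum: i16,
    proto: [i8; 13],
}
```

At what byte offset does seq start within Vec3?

Descriptor: 0..4  d  (4B, 4-aligned); 4..6  g  (2B, 2-aligned); 6..8  -- padding (2B); 8..12  c  (4B, 4-aligned); 12..16  b  (4B, 4-aligned); sizeof = 16, alignof = 4
0..4  payload_len  (4B, 4-aligned)
4..5  ack  (1B, 1-aligned)
5..8  -- padding (3B)
8..16  src  (8B, 8-aligned)
16..18  window  (2B, 2-aligned)
18..20  -- padding (2B)
20..24  ttl  (4B, 4-aligned)
24..28  seq  (4B, 4-aligned)

24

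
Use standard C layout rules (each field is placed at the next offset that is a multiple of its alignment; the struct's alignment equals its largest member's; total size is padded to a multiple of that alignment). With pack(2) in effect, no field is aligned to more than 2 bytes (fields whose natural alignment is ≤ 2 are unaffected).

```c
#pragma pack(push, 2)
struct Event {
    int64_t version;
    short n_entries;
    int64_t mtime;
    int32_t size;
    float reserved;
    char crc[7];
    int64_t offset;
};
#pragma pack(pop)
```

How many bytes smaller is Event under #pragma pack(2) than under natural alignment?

6

natural layout:
  @0: version [8B, align 8] → 8
  @8: n_entries [2B, align 2] → 10
  +6 pad (align 8)
  @16: mtime [8B, align 8] → 24
  @24: size [4B, align 4] → 28
  @28: reserved [4B, align 4] → 32
  @32: crc [7B, align 1] → 39
  +1 pad (align 8)
  @40: offset [8B, align 8] → 48
  size 48, align 8
packed(2) layout:
  @0: version [8B, align 2] → 8
  @8: n_entries [2B, align 2] → 10
  @10: mtime [8B, align 2] → 18
  @18: size [4B, align 2] → 22
  @22: reserved [4B, align 2] → 26
  @26: crc [7B, align 1] → 33
  +1 pad (align 2)
  @34: offset [8B, align 2] → 42
  size 42, align 2
48 − 42 = 6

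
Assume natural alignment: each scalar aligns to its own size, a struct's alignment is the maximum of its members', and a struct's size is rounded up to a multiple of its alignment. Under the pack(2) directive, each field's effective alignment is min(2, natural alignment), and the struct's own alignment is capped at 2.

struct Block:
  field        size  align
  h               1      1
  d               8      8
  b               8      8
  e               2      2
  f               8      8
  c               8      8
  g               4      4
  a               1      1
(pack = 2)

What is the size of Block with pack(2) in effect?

42

@0: h [1B, align 1] → 1
+1 pad (align 2)
@2: d [8B, align 2] → 10
@10: b [8B, align 2] → 18
@18: e [2B, align 2] → 20
@20: f [8B, align 2] → 28
@28: c [8B, align 2] → 36
@36: g [4B, align 2] → 40
@40: a [1B, align 1] → 41
+1 tail pad (align 2)
size 42, align 2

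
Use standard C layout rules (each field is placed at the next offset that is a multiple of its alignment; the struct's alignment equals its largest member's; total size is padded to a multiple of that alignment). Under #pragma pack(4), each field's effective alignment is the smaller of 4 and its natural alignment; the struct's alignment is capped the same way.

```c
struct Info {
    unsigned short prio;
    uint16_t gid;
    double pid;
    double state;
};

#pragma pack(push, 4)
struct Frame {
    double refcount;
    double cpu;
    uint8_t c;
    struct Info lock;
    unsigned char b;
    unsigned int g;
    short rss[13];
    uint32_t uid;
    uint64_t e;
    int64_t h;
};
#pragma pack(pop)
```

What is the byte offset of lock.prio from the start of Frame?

20

Info: 0..2  prio  (2B, 2-aligned); 2..4  gid  (2B, 2-aligned); 4..8  -- padding (4B); 8..16  pid  (8B, 8-aligned); 16..24  state  (8B, 8-aligned); sizeof = 24, alignof = 8
0..8  refcount  (8B, 4-aligned)
8..16  cpu  (8B, 4-aligned)
16..17  c  (1B, 1-aligned)
17..20  -- padding (3B)
20..44  lock  (24B, 4-aligned)
within Info: prio at 0
20 + 0 = 20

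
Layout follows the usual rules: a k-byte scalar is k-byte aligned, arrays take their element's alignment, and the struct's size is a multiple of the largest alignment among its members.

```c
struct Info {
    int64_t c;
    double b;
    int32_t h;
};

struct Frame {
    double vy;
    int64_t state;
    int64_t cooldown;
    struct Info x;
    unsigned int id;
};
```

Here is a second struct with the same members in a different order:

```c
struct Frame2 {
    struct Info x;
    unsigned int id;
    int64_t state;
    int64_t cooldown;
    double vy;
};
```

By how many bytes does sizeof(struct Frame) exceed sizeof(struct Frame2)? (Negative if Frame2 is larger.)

Info: 0..8  c  (8B, 8-aligned); 8..16  b  (8B, 8-aligned); 16..20  h  (4B, 4-aligned); 20..24  -- tail padding (4B); sizeof = 24, alignof = 8
0..8  vy  (8B, 8-aligned)
8..16  state  (8B, 8-aligned)
16..24  cooldown  (8B, 8-aligned)
24..48  x  (24B, 8-aligned)
48..52  id  (4B, 4-aligned)
52..56  -- tail padding (4B)
sizeof = 56, alignof = 8
— Frame2 —
0..24  x  (24B, 8-aligned)
24..28  id  (4B, 4-aligned)
28..32  -- padding (4B)
32..40  state  (8B, 8-aligned)
40..48  cooldown  (8B, 8-aligned)
48..56  vy  (8B, 8-aligned)
sizeof = 56, alignof = 8
56 − 56 = 0

0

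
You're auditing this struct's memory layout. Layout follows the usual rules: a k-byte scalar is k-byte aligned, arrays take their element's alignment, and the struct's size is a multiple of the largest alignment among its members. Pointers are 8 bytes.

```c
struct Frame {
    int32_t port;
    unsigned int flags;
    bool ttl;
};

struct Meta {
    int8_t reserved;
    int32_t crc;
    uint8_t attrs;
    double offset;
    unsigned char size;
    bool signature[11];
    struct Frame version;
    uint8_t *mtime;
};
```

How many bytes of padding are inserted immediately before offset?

7

Frame: 0..4  port  (4B, 4-aligned); 4..8  flags  (4B, 4-aligned); 8..9  ttl  (1B, 1-aligned); 9..12  -- tail padding (3B); sizeof = 12, alignof = 4
0..1  reserved  (1B, 1-aligned)
1..4  -- padding (3B)
4..8  crc  (4B, 4-aligned)
8..9  attrs  (1B, 1-aligned)
9..16  -- padding (7B)
16..24  offset  (8B, 8-aligned)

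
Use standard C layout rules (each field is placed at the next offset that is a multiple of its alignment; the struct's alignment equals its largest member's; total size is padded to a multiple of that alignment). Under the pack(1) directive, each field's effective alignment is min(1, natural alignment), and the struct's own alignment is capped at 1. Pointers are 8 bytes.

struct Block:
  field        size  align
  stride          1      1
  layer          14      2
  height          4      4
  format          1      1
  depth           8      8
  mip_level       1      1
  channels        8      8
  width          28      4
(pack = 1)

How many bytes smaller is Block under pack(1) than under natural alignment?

15

natural layout:
  stride at 0 (size 1, align 1) → ends 1
  pad 1 to align 2 for layer
  layer at 2 (size 14, align 2) → ends 16
  height at 16 (size 4, align 4) → ends 20
  format at 20 (size 1, align 1) → ends 21
  pad 3 to align 8 for depth
  depth at 24 (size 8, align 8) → ends 32
  mip_level at 32 (size 1, align 1) → ends 33
  pad 7 to align 8 for channels
  channels at 40 (size 8, align 8) → ends 48
  width at 48 (size 28, align 4) → ends 76
  tail pad 4 to reach multiple of 8
  total 80 bytes, alignment 8
packed(1) layout:
  stride at 0 (size 1, align 1) → ends 1
  layer at 1 (size 14, align 1) → ends 15
  height at 15 (size 4, align 1) → ends 19
  format at 19 (size 1, align 1) → ends 20
  depth at 20 (size 8, align 1) → ends 28
  mip_level at 28 (size 1, align 1) → ends 29
  channels at 29 (size 8, align 1) → ends 37
  width at 37 (size 28, align 1) → ends 65
  total 65 bytes, alignment 1
80 − 65 = 15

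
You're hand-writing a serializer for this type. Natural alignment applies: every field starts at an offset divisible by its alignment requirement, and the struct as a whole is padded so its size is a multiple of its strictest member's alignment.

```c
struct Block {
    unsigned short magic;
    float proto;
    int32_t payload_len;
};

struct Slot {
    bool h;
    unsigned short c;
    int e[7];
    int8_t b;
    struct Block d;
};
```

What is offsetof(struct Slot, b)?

32

Block: 0..2  magic  (2B, 2-aligned); 2..4  -- padding (2B); 4..8  proto  (4B, 4-aligned); 8..12  payload_len  (4B, 4-aligned); sizeof = 12, alignof = 4
0..1  h  (1B, 1-aligned)
1..2  -- padding (1B)
2..4  c  (2B, 2-aligned)
4..32  e  (28B, 4-aligned)
32..33  b  (1B, 1-aligned)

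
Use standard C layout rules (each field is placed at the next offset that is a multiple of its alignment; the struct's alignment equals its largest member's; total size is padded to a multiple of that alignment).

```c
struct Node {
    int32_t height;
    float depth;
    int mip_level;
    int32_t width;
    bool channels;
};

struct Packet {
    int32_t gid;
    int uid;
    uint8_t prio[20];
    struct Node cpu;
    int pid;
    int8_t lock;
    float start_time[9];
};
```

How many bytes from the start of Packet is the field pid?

48

Node: height at 0 (size 4, align 4) → ends 4; depth at 4 (size 4, align 4) → ends 8; mip_level at 8 (size 4, align 4) → ends 12; width at 12 (size 4, align 4) → ends 16; channels at 16 (size 1, align 1) → ends 17; tail pad 3 to reach multiple of 4; total 20 bytes, alignment 4
gid at 0 (size 4, align 4) → ends 4
uid at 4 (size 4, align 4) → ends 8
prio at 8 (size 20, align 1) → ends 28
cpu at 28 (size 20, align 4) → ends 48
pid at 48 (size 4, align 4) → ends 52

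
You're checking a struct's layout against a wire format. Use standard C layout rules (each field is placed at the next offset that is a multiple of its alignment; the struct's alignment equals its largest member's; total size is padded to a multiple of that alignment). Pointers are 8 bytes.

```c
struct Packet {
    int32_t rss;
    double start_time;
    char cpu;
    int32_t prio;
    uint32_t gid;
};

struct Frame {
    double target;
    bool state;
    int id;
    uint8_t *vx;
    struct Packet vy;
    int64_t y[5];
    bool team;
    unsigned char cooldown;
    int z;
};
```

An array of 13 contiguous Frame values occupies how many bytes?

1352

Packet: rss at 0 (size 4, align 4) → ends 4; pad 4 to align 8 for start_time; start_time at 8 (size 8, align 8) → ends 16; cpu at 16 (size 1, align 1) → ends 17; pad 3 to align 4 for prio; prio at 20 (size 4, align 4) → ends 24; gid at 24 (size 4, align 4) → ends 28; tail pad 4 to reach multiple of 8; total 32 bytes, alignment 8
target at 0 (size 8, align 8) → ends 8
state at 8 (size 1, align 1) → ends 9
pad 3 to align 4 for id
id at 12 (size 4, align 4) → ends 16
vx at 16 (size 8, align 8) → ends 24
vy at 24 (size 32, align 8) → ends 56
y at 56 (size 40, align 8) → ends 96
team at 96 (size 1, align 1) → ends 97
cooldown at 97 (size 1, align 1) → ends 98
pad 2 to align 4 for z
z at 100 (size 4, align 4) → ends 104
total 104 bytes, alignment 8
array of 13: 13 × 104 = 1352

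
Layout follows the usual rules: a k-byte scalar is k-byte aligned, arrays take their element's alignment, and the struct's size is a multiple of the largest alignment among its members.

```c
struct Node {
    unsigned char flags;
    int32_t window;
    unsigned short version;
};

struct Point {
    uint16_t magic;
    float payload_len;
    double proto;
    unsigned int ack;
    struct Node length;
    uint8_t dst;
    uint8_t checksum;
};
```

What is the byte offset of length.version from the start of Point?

Node: flags at 0 (size 1, align 1) → ends 1; pad 3 to align 4 for window; window at 4 (size 4, align 4) → ends 8; version at 8 (size 2, align 2) → ends 10; tail pad 2 to reach multiple of 4; total 12 bytes, alignment 4
magic at 0 (size 2, align 2) → ends 2
pad 2 to align 4 for payload_len
payload_len at 4 (size 4, align 4) → ends 8
proto at 8 (size 8, align 8) → ends 16
ack at 16 (size 4, align 4) → ends 20
length at 20 (size 12, align 4) → ends 32
within Node: version at 8
20 + 8 = 28

28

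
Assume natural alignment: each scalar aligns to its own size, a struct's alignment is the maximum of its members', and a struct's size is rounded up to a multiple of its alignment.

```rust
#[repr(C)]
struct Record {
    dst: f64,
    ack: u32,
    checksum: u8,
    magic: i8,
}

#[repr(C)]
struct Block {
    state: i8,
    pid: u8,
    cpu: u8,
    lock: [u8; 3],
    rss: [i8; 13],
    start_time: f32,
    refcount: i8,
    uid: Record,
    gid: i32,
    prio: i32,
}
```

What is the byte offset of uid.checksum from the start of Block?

44

Record: 0..8  dst  (8B, 8-aligned); 8..12  ack  (4B, 4-aligned); 12..13  checksum  (1B, 1-aligned); 13..14  magic  (1B, 1-aligned); 14..16  -- tail padding (2B); sizeof = 16, alignof = 8
0..1  state  (1B, 1-aligned)
1..2  pid  (1B, 1-aligned)
2..3  cpu  (1B, 1-aligned)
3..6  lock  (3B, 1-aligned)
6..19  rss  (13B, 1-aligned)
19..20  -- padding (1B)
20..24  start_time  (4B, 4-aligned)
24..25  refcount  (1B, 1-aligned)
25..32  -- padding (7B)
32..48  uid  (16B, 8-aligned)
within Record: checksum at 12
32 + 12 = 44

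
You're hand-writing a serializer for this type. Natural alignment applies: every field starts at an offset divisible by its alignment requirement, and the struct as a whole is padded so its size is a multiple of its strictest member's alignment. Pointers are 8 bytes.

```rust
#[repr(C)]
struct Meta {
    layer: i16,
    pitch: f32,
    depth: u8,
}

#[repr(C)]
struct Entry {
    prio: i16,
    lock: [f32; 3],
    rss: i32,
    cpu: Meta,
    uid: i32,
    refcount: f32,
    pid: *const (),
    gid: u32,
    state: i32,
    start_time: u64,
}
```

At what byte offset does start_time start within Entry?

Meta: 0..2  layer  (2B, 2-aligned); 2..4  -- padding (2B); 4..8  pitch  (4B, 4-aligned); 8..9  depth  (1B, 1-aligned); 9..12  -- tail padding (3B); sizeof = 12, alignof = 4
0..2  prio  (2B, 2-aligned)
2..4  -- padding (2B)
4..16  lock  (12B, 4-aligned)
16..20  rss  (4B, 4-aligned)
20..32  cpu  (12B, 4-aligned)
32..36  uid  (4B, 4-aligned)
36..40  refcount  (4B, 4-aligned)
40..48  pid  (8B, 8-aligned)
48..52  gid  (4B, 4-aligned)
52..56  state  (4B, 4-aligned)
56..64  start_time  (8B, 8-aligned)

56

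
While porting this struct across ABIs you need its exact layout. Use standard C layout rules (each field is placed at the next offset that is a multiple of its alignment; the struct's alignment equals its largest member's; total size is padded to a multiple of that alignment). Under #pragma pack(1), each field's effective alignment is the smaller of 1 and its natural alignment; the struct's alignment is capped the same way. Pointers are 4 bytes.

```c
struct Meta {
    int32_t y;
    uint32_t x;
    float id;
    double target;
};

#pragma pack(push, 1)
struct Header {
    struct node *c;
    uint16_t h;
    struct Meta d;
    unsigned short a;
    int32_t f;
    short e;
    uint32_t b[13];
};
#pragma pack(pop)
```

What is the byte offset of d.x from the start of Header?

10

Meta: 0..4  y  (4B, 4-aligned); 4..8  x  (4B, 4-aligned); 8..12  id  (4B, 4-aligned); 12..16  -- padding (4B); 16..24  target  (8B, 8-aligned); sizeof = 24, alignof = 8
0..4  c  (4B, 1-aligned)
4..6  h  (2B, 1-aligned)
6..30  d  (24B, 1-aligned)
within Meta: x at 4
6 + 4 = 10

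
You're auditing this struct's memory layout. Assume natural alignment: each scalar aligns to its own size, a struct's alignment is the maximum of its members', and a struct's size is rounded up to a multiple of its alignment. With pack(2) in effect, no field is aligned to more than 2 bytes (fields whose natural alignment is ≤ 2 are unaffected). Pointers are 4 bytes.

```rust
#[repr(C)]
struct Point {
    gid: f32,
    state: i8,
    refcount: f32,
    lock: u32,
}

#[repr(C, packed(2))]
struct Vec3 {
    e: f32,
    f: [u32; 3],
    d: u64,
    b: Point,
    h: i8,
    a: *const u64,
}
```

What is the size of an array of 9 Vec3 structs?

Point: @0: gid [4B, align 4] → 4; @4: state [1B, align 1] → 5; +3 pad (align 4); @8: refcount [4B, align 4] → 12; @12: lock [4B, align 4] → 16; size 16, align 4
@0: e [4B, align 2] → 4
@4: f [12B, align 2] → 16
@16: d [8B, align 2] → 24
@24: b [16B, align 2] → 40
@40: h [1B, align 1] → 41
+1 pad (align 2)
@42: a [4B, align 2] → 46
size 46, align 2
array of 9: 9 × 46 = 414

414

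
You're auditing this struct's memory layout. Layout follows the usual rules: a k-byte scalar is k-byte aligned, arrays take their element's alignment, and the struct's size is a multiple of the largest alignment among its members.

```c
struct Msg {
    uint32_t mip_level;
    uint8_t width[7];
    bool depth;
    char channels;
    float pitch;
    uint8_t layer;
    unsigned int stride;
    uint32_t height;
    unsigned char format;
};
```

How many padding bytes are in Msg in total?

9

0..4  mip_level  (4B, 4-aligned)
4..11  width  (7B, 1-aligned)
11..12  depth  (1B, 1-aligned)
12..13  channels  (1B, 1-aligned)
13..16  -- padding (3B)
16..20  pitch  (4B, 4-aligned)
20..21  layer  (1B, 1-aligned)
21..24  -- padding (3B)
24..28  stride  (4B, 4-aligned)
28..32  height  (4B, 4-aligned)
32..33  format  (1B, 1-aligned)
33..36  -- tail padding (3B)
sizeof = 36, alignof = 4
data bytes 27, size 36 → padding 9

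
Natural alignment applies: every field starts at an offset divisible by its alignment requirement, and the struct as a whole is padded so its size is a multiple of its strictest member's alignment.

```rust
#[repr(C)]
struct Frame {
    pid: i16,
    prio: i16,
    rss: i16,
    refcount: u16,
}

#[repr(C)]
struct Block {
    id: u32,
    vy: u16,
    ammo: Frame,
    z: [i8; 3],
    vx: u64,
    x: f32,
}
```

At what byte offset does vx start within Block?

24

Frame: pid at 0 (size 2, align 2) → ends 2; prio at 2 (size 2, align 2) → ends 4; rss at 4 (size 2, align 2) → ends 6; refcount at 6 (size 2, align 2) → ends 8; total 8 bytes, alignment 2
id at 0 (size 4, align 4) → ends 4
vy at 4 (size 2, align 2) → ends 6
ammo at 6 (size 8, align 2) → ends 14
z at 14 (size 3, align 1) → ends 17
pad 7 to align 8 for vx
vx at 24 (size 8, align 8) → ends 32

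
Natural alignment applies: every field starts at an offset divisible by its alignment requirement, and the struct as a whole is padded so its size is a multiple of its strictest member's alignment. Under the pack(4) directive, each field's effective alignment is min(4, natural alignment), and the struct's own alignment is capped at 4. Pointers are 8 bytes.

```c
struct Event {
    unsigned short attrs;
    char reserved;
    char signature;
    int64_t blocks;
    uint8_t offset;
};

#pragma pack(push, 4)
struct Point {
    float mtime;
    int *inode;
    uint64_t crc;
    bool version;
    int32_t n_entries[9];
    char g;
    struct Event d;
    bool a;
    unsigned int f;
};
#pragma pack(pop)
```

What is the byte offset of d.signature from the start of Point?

67

Event: 0..2  attrs  (2B, 2-aligned); 2..3  reserved  (1B, 1-aligned); 3..4  signature  (1B, 1-aligned); 4..8  -- padding (4B); 8..16  blocks  (8B, 8-aligned); 16..17  offset  (1B, 1-aligned); 17..24  -- tail padding (7B); sizeof = 24, alignof = 8
0..4  mtime  (4B, 4-aligned)
4..12  inode  (8B, 4-aligned)
12..20  crc  (8B, 4-aligned)
20..21  version  (1B, 1-aligned)
21..24  -- padding (3B)
24..60  n_entries  (36B, 4-aligned)
60..61  g  (1B, 1-aligned)
61..64  -- padding (3B)
64..88  d  (24B, 4-aligned)
within Event: signature at 3
64 + 3 = 67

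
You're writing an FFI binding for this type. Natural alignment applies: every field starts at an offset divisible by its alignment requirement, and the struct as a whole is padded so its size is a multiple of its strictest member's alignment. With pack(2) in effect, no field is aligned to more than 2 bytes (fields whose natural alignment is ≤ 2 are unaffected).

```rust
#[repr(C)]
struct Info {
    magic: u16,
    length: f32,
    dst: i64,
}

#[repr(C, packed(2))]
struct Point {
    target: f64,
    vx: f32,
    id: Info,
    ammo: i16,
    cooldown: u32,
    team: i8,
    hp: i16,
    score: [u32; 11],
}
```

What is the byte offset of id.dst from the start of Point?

20

Info: magic at 0 (size 2, align 2) → ends 2; pad 2 to align 4 for length; length at 4 (size 4, align 4) → ends 8; dst at 8 (size 8, align 8) → ends 16; total 16 bytes, alignment 8
target at 0 (size 8, align 2) → ends 8
vx at 8 (size 4, align 2) → ends 12
id at 12 (size 16, align 2) → ends 28
within Info: dst at 8
12 + 8 = 20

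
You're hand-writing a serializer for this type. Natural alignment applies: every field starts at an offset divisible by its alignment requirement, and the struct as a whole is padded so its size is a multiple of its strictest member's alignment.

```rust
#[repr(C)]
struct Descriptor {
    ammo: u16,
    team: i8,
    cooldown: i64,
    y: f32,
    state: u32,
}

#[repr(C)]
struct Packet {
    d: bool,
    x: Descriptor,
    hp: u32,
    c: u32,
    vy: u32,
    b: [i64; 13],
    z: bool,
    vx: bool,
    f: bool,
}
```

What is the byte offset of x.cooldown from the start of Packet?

Descriptor: 0..2  ammo  (2B, 2-aligned); 2..3  team  (1B, 1-aligned); 3..8  -- padding (5B); 8..16  cooldown  (8B, 8-aligned); 16..20  y  (4B, 4-aligned); 20..24  state  (4B, 4-aligned); sizeof = 24, alignof = 8
0..1  d  (1B, 1-aligned)
1..8  -- padding (7B)
8..32  x  (24B, 8-aligned)
within Descriptor: cooldown at 8
8 + 8 = 16

16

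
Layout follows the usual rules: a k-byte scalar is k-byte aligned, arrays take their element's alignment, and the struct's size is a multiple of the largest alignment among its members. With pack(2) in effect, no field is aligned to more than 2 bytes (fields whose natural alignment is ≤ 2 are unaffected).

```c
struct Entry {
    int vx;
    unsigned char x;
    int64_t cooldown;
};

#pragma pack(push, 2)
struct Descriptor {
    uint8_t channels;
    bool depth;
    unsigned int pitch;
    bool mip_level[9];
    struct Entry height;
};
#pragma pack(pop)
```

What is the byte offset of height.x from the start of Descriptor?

Entry: vx at 0 (size 4, align 4) → ends 4; x at 4 (size 1, align 1) → ends 5; pad 3 to align 8 for cooldown; cooldown at 8 (size 8, align 8) → ends 16; total 16 bytes, alignment 8
channels at 0 (size 1, align 1) → ends 1
depth at 1 (size 1, align 1) → ends 2
pitch at 2 (size 4, align 2) → ends 6
mip_level at 6 (size 9, align 1) → ends 15
pad 1 to align 2 for height
height at 16 (size 16, align 2) → ends 32
within Entry: x at 4
16 + 4 = 20

20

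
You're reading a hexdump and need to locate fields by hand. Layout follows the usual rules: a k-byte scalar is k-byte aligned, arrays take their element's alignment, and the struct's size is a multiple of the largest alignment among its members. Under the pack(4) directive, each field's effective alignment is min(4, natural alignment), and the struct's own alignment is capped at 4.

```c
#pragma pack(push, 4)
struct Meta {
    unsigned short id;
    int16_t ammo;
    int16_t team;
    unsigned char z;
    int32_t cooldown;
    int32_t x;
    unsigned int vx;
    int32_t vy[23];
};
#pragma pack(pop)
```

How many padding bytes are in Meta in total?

id at 0 (size 2, align 2) → ends 2
ammo at 2 (size 2, align 2) → ends 4
team at 4 (size 2, align 2) → ends 6
z at 6 (size 1, align 1) → ends 7
pad 1 to align 4 for cooldown
cooldown at 8 (size 4, align 4) → ends 12
x at 12 (size 4, align 4) → ends 16
vx at 16 (size 4, align 4) → ends 20
vy at 20 (size 92, align 4) → ends 112
total 112 bytes, alignment 4
data bytes 111, size 112 → padding 1

1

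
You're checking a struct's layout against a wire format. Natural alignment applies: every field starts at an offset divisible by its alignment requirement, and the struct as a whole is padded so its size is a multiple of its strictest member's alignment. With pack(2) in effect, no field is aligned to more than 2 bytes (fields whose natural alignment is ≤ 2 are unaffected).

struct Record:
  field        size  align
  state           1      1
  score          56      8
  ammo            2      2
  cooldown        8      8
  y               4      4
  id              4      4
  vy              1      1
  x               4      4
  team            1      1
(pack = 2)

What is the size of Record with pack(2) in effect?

84

0..1  state  (1B, 1-aligned)
1..2  -- padding (1B)
2..58  score  (56B, 2-aligned)
58..60  ammo  (2B, 2-aligned)
60..68  cooldown  (8B, 2-aligned)
68..72  y  (4B, 2-aligned)
72..76  id  (4B, 2-aligned)
76..77  vy  (1B, 1-aligned)
77..78  -- padding (1B)
78..82  x  (4B, 2-aligned)
82..83  team  (1B, 1-aligned)
83..84  -- tail padding (1B)
sizeof = 84, alignof = 2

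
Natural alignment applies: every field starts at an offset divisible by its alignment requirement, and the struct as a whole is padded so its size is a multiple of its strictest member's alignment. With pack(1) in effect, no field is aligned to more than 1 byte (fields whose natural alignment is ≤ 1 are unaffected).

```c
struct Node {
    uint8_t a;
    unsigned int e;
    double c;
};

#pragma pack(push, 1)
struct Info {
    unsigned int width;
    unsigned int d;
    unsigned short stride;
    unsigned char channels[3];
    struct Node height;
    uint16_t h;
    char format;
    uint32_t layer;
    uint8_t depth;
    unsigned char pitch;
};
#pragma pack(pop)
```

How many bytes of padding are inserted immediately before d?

0

Node: @0: a [1B, align 1] → 1; +3 pad (align 4); @4: e [4B, align 4] → 8; @8: c [8B, align 8] → 16; size 16, align 8
@0: width [4B, align 1] → 4
@4: d [4B, align 1] → 8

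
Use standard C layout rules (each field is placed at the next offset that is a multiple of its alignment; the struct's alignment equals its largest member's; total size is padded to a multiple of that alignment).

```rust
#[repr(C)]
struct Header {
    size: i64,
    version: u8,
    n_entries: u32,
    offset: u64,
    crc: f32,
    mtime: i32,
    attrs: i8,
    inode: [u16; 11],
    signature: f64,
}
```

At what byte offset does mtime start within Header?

28

0..8  size  (8B, 8-aligned)
8..9  version  (1B, 1-aligned)
9..12  -- padding (3B)
12..16  n_entries  (4B, 4-aligned)
16..24  offset  (8B, 8-aligned)
24..28  crc  (4B, 4-aligned)
28..32  mtime  (4B, 4-aligned)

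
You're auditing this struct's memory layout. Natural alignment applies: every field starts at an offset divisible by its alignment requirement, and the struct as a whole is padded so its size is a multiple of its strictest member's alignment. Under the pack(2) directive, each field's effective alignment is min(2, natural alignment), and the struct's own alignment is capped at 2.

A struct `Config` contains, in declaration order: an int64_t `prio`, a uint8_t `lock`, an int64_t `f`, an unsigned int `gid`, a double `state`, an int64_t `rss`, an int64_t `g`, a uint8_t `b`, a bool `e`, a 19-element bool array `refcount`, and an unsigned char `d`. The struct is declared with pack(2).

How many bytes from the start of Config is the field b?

46

0..8  prio  (8B, 2-aligned)
8..9  lock  (1B, 1-aligned)
9..10  -- padding (1B)
10..18  f  (8B, 2-aligned)
18..22  gid  (4B, 2-aligned)
22..30  state  (8B, 2-aligned)
30..38  rss  (8B, 2-aligned)
38..46  g  (8B, 2-aligned)
46..47  b  (1B, 1-aligned)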